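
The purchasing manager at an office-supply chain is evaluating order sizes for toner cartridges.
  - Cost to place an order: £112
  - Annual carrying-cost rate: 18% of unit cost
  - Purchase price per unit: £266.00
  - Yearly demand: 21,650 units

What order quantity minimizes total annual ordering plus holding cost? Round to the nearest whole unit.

318 units

Carrying cost H = £266 × 18% = £47.8800/unit/yr
2DS/H = 2·21,650·112/47.88 = 101,286.55
EOQ = √101,286.55 ≈ 318.26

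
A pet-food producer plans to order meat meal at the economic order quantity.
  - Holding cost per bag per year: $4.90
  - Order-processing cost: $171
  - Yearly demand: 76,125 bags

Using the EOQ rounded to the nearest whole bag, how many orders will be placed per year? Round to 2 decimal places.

33.03 orders per year

Optimal lot size Q* = (2 × 76,125 × $171 / $4.9)^½ ≈ 2,305.04 → Q = 2,305
N = D/Q = 76,125/2,305 ≈ 33.026 orders/yr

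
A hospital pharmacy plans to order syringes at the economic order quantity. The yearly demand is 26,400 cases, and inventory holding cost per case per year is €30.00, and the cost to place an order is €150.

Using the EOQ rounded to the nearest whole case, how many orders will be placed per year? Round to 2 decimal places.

51.36 orders per year

Q* = √(2·D·S / H) = √(2·26,400·150 / 30) = √264,000.0 ≈ 513.81 → Q = 514
N = D/Q = 26,400/514 ≈ 51.362 orders/yr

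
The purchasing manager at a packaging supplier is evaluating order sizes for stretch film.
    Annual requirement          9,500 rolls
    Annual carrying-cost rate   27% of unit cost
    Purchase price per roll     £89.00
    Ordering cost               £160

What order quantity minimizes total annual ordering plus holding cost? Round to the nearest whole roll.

H = i·C = 0.27 × £89 = £24.0300 per roll-year
2DS/H = 2·9,500·160/24.03 = 126,508.53
EOQ = √126,508.53 ≈ 355.68

356 rolls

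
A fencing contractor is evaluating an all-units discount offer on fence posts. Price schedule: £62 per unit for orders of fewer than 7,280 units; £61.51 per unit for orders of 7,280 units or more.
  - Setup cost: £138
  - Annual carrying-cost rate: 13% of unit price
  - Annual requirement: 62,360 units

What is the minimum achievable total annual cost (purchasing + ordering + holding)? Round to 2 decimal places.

£3,866,052.23

H₁ = 13%×£62 = £8.0600;  H₂ = 13%×£61.51 = £7.9963
EOQ₁ = √(2×62,360×138/8.0600) = 1,461.30  (< 7,280, feasible at tier 1)
EOQ₂ = √(2×62,360×138/7.9963) = 1,467.11  (< 7,280 → use Q = 7,280 at tier-2 price)
TC(tier 1 (EOQ₁), Q≈1,461.3) = £3,878,098.10
TC(tier 2, Q≈7,280.0) = £3,866,052.23
Minimum at tier 2: £3,866,052.23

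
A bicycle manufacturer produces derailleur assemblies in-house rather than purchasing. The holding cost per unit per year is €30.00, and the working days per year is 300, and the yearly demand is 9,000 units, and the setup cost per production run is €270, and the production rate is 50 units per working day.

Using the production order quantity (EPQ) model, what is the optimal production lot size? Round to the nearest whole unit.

636 units

Daily demand d = 9,000/300 = 30.000; p = 50; 1 − d/p = 0.40000
EPQ = √(2DS / (H(1 − d/p)))
    = √(2 × 9,000 × 270 / (30 × 0.40000)) ≈ 636.40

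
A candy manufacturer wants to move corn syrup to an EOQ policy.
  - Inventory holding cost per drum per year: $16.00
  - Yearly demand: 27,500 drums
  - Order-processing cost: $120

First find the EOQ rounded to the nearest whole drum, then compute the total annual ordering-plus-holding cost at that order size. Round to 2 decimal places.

Optimal lot size Q* = (2 × 27,500 × $120 / $16)^½ ≈ 642.26 → Q = 642 drums
Ordering: D/Q × S = 27,500/642 × $120 = $5,140.19
Holding:  Q/2 × H = 642/2 × $16 = $5,136.00
Total = $5,140.19 + $5,136.00 = $10,276.19

$10,276.19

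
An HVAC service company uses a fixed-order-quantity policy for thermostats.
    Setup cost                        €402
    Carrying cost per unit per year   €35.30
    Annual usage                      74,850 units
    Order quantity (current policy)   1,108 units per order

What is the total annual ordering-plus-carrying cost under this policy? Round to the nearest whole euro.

€46,713

Orders/yr = 74,850/1,108 = 67.554; ordering cost = 67.554 × €402 = €27,156.77
Average inventory = 1,108/2 = 554; holding cost = 554 × €35.3 = €19,556.20
Total = €27,156.77 + €19,556.20 = €46,712.97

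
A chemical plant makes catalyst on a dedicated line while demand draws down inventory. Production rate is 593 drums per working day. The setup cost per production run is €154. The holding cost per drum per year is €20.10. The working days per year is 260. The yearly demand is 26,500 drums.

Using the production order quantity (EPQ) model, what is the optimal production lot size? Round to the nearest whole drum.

d = 26,500/260 = 101.9231 drums/day;  effective holding cost H(1 − d/p) = 20.1·(1 − 101.9231/593) = 16.64527
Q* = √(2DS / H_eff) = √(2·26,500·154 / 16.64527) ≈ 700.25

700 drums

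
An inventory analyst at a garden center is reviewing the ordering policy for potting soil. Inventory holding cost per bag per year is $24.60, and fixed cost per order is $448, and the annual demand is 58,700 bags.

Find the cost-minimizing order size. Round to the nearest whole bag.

1,462 bags

2DS/H = 2·58,700·448/24.6 = 2,138,016.26
EOQ = √2,138,016.26 ≈ 1,462.20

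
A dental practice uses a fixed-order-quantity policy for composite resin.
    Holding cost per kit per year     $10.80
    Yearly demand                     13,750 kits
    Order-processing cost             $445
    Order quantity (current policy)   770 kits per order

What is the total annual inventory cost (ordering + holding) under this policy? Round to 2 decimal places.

Orders/yr = 13,750/770 = 17.857; ordering cost = 17.857 × $445 = $7,946.43
Average inventory = 770/2 = 385; holding cost = 385 × $10.8 = $4,158.00
Total = $7,946.43 + $4,158.00 = $12,104.43

$12,104.43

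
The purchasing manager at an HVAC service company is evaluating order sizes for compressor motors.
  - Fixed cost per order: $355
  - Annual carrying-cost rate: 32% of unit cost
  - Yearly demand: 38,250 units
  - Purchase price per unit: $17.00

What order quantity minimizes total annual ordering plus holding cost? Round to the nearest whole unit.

2,234 units

H = i·C = 0.32 × $17 = $5.4400 per unit-year
EOQ = √(2DS/H) = √(2 × 38,250 × 355 / 5.44)
    = √(4,992,187.50) ≈ 2,234.32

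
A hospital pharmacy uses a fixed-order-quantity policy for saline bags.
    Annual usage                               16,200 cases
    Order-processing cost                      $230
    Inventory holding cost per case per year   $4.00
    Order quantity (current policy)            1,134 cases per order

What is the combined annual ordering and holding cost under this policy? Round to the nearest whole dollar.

$5,554

Annual ordering cost = (D/Q)·S = (16,200/1,134) × 230 = $3,285.71
Annual holding cost  = (Q/2)·H = (1,134/2) × 4 = $2,268.00
Total = $3,285.71 + $2,268.00 = $5,553.71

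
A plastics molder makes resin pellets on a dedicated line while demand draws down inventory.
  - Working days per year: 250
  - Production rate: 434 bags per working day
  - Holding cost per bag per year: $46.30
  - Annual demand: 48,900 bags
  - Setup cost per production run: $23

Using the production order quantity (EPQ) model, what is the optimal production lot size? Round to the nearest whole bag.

297 bags

Daily demand d = 48,900/250 = 195.600; p = 434; 1 − d/p = 0.54931
EPQ = √(2DS / (H(1 − d/p)))
    = √(2 × 48,900 × 23 / (46.3 × 0.54931)) ≈ 297.40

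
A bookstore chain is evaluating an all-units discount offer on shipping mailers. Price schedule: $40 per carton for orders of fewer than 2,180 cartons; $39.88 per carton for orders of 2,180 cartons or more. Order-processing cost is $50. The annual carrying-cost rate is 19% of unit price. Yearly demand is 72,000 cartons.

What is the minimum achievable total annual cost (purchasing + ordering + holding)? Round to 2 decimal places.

H₁ = 19%×$40 = $7.6000;  H₂ = 19%×$39.88 = $7.5772
EOQ₁ = √(2×72,000×50/7.6000) = 973.33  (< 2,180, feasible at tier 1)
EOQ₂ = √(2×72,000×50/7.5772) = 974.79  (< 2,180 → use Q = 2,180 at tier-2 price)
TC(tier 1 (EOQ₁), Q≈973.3) = $2,887,397.30
TC(tier 2, Q≈2,180.0) = $2,881,270.52
Minimum at tier 2: $2,881,270.52

$2,881,270.52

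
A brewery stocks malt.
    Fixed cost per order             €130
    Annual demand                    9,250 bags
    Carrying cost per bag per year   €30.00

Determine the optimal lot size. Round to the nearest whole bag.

283 bags

2DS/H = 2·9,250·130/30 = 80,166.67
EOQ = √80,166.67 ≈ 283.14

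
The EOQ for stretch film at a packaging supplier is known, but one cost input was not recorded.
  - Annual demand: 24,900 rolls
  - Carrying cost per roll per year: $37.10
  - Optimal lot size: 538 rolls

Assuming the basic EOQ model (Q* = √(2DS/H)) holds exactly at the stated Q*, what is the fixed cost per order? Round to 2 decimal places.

$215.63

From Q* = √(2DS/H) ⇒ Q*² = 2DS/H.
S = Q²H / (2D) = 538² × 37.1 / (2 × 24,900) = 215.6300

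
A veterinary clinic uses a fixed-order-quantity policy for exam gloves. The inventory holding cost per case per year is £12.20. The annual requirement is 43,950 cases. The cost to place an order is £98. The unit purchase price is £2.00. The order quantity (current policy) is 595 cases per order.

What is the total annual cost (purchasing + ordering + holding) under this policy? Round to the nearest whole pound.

£98,768

Ordering: D/Q × S = 43,950/595 × £98 = £7,238.82
Holding:  Q/2 × H = 595/2 × £12.2 = £3,629.50
Purchase cost = D·C = 43,950 × 2 = £87,900.00
Total = £7,238.82 + £3,629.50 + £87,900.00 = £98,768.32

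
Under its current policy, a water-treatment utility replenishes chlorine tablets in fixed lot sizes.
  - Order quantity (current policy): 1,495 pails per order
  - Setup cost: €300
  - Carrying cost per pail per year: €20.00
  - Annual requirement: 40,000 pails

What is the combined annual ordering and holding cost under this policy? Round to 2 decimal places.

€22,976.76

Orders/yr = 40,000/1,495 = 26.756; ordering cost = 26.756 × €300 = €8,026.76
Average inventory = 1,495/2 = 747.5; holding cost = 747.5 × €20 = €14,950.00
Total = €8,026.76 + €14,950.00 = €22,976.76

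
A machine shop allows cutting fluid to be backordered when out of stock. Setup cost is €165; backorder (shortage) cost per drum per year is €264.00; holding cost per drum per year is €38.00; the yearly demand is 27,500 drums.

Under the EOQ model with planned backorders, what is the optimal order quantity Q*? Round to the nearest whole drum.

523 drums

Q* = √(2DS/H) · √((H + b)/b)
   = √(2 × 27,500 × 165 / 38) · √((38 + 264) / 264)
   = 488.688 × 1.0696 ≈ 522.68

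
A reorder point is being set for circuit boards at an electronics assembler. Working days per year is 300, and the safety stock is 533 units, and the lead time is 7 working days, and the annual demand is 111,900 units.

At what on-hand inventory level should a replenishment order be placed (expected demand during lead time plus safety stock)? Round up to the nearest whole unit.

3,144 units

Daily demand d = 111,900 / 300 = 373.000 units/day
Demand during lead time = 373.000 × 7 = 2,611.00
Reorder point = 2,611.00 + 533 = 3,144.00 → round up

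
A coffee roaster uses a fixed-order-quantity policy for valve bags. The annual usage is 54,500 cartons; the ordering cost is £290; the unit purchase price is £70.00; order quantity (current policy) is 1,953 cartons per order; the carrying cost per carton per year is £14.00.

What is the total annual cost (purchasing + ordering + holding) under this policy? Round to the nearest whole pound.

£3,836,764

Annual ordering cost = (D/Q)·S = (54,500/1,953) × 290 = £8,092.68
Annual holding cost  = (Q/2)·H = (1,953/2) × 14 = £13,671.00
Purchase cost = D·C = 54,500 × 70 = £3,815,000.00
Total = £8,092.68 + £13,671.00 + £3,815,000.00 = £3,836,763.68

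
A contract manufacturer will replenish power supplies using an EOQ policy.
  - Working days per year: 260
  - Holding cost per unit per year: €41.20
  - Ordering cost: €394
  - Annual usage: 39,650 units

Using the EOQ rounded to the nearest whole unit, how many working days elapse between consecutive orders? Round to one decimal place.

5.7 days

Q* = √(2·D·S / H) = √(2·39,650·394 / 41.2) = √758,354.4 ≈ 870.84 → Q = 871 units
T = Q/D × 260 days = 871/39,650 × 260 = 5.711 days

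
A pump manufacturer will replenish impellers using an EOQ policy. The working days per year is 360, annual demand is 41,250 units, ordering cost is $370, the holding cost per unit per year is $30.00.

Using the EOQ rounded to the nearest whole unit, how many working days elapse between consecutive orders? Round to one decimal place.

8.8 days

EOQ = √(2DS/H) = √(2 × 41,250 × 370 / 30)
    = √(1,017,500.00) ≈ 1,008.71 → Q = 1,009 units
Cycle time = (working days × Q)/D = (360 × 1,009) / 41,250 = 8.806 days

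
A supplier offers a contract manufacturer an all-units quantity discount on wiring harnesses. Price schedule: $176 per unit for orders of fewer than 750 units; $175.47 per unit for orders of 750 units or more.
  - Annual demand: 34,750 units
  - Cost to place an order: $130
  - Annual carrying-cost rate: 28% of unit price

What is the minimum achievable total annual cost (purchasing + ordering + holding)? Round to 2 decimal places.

$6,122,030.18

H₁ = 28%×$176 = $49.2800;  H₂ = 28%×$175.47 = $49.1316
EOQ₁ = √(2×34,750×130/49.2800) = 428.18  (< 750, feasible at tier 1)
EOQ₂ = √(2×34,750×130/49.1316) = 428.83  (< 750 → use Q = 750 at tier-2 price)
TC(tier 1 (EOQ₁), Q≈428.2) = $6,137,100.82
TC(tier 2, Q≈750.0) = $6,122,030.18
Minimum at tier 2: $6,122,030.18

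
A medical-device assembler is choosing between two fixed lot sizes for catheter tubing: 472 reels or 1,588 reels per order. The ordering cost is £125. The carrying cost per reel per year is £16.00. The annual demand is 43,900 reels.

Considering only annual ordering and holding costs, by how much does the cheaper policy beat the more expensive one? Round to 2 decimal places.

For each Q, cost = (D/Q)·S + (Q/2)·H.
TC(472) = (43,900/472)×125 + (472/2)×16 = £15,402.06
TC(1,588) = (43,900/1,588)×125 + (1,588/2)×16 = £16,159.60
Lots of 472 are cheaper by £757.55.

£757.55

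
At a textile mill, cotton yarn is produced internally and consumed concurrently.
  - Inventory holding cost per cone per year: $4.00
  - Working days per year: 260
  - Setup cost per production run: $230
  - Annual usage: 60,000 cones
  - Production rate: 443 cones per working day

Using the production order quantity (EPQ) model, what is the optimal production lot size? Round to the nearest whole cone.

Daily demand d = 60,000/260 = 230.769; p = 443; 1 − d/p = 0.47908
EPQ = √(2DS / (H(1 − d/p)))
    = √(2 × 60,000 × 230 / (4 × 0.47908)) ≈ 3,795.09

3,795 cones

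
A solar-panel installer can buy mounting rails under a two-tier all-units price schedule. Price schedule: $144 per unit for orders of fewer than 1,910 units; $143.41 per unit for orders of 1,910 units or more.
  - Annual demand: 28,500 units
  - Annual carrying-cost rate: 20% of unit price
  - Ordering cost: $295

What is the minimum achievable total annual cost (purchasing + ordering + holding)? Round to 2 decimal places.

H₁ = 20%×$144 = $28.8000;  H₂ = 20%×$143.41 = $28.6820
EOQ₁ = √(2×28,500×295/28.8000) = 764.10  (< 1,910, feasible at tier 1)
EOQ₂ = √(2×28,500×295/28.6820) = 765.67  (< 1,910 → use Q = 1,910 at tier-2 price)
TC(tier 1 (EOQ₁), Q≈764.1) = $4,126,006.18
TC(tier 2, Q≈1,910.0) = $4,118,978.14
Minimum at tier 2: $4,118,978.14

$4,118,978.14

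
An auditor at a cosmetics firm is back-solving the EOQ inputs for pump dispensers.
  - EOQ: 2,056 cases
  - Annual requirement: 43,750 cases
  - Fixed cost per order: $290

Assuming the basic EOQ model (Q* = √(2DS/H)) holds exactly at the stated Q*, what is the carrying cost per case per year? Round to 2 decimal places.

From Q* = √(2DS/H) ⇒ Q*² = 2DS/H.
H = 2DS / Q² = 2 × 43,750 × 290 / 2,056² = 6.0029

$6.00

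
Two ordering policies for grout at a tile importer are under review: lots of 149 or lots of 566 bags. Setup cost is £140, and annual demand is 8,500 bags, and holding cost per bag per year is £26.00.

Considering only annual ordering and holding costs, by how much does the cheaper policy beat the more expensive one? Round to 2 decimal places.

£463.10

TC(Q) = (D/Q)S + (Q/2)H
TC(149) = (8,500/149)×140 + (149/2)×26 = £9,923.58
TC(566) = (8,500/566)×140 + (566/2)×26 = £9,460.47
Lots of 566 are cheaper by £463.10.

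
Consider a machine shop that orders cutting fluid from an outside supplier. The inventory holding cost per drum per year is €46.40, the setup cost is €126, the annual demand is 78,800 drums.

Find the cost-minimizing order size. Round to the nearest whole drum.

Q* = √(2·D·S / H) = √(2·78,800·126 / 46.4) = √427,965.5 ≈ 654.19

654 drums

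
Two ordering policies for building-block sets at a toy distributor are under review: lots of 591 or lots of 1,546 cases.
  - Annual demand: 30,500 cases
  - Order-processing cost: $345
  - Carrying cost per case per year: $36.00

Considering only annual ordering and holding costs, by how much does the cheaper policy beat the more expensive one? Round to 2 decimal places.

Annual cost at Q: ordering D·S/Q plus holding Q·H/2.
TC(591) = (30,500/591)×345 + (591/2)×36 = $28,442.57
TC(1,546) = (30,500/1,546)×345 + (1,546/2)×36 = $34,634.27
Cheaper: Q = 591.  Difference = $6,191.71

$6,191.71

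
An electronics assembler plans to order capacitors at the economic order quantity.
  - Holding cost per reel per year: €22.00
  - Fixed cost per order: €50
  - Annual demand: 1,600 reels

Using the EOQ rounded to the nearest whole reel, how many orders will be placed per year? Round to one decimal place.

EOQ = √(2DS/H) = √(2 × 1,600 × 50 / 22)
    = √(7,272.73) ≈ 85.28 → Q = 85
N = D/Q = 1,600/85 ≈ 18.824 orders/yr

18.8 orders per year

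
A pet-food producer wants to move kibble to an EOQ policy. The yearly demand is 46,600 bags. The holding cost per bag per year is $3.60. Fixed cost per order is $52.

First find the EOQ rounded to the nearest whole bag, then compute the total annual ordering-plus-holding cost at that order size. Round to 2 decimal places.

EOQ = √(2DS/H) = √(2 × 46,600 × 52 / 3.6)
    = √(1,346,222.22) ≈ 1,160.27 → Q = 1,160 bags
Orders/yr = 46,600/1,160 = 40.172; ordering cost = 40.172 × $52 = $2,088.97
Average inventory = 1,160/2 = 580; holding cost = 580 × $3.6 = $2,088.00
Total = $2,088.97 + $2,088.00 = $4,176.97

$4,176.97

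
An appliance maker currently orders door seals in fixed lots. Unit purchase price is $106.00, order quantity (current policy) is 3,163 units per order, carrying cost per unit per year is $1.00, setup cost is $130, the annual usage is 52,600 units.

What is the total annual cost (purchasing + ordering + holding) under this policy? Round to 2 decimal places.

$5,579,343.37

Orders/yr = 52,600/3,163 = 16.630; ordering cost = 16.630 × $130 = $2,161.87
Average inventory = 3,163/2 = 1581.5; holding cost = 1581.5 × $1 = $1,581.50
Purchase cost = D·C = 52,600 × 106 = $5,575,600.00
Total = $2,161.87 + $1,581.50 + $5,575,600.00 = $5,579,343.37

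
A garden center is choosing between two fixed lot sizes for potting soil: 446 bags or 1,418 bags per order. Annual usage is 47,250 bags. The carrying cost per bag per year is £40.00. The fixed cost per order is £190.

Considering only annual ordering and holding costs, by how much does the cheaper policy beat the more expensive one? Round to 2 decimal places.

Annual cost at Q: ordering D·S/Q plus holding Q·H/2.
TC(446) = (47,250/446)×190 + (446/2)×40 = £29,048.92
TC(1,418) = (47,250/1,418)×190 + (1,418/2)×40 = £34,691.10
|ΔTC| = |£29,048.92 − £34,691.10| = £5,642.18

£5,642.18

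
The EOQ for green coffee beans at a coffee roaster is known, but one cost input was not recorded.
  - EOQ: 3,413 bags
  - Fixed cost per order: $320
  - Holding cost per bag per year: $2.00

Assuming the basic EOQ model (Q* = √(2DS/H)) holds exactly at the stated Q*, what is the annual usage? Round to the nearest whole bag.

36,402 bags per year

Since Q* = (2DS/H)^½, squaring gives Q*²·H = 2DS.
D = Q²H / (2S) = 3,413² × 2 / (2 × 320) = 36,401.78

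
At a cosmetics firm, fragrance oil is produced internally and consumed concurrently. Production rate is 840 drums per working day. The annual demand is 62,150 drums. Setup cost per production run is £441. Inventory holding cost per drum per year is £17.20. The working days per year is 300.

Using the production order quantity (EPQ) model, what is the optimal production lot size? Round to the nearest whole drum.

2,057 drums

d = 62,150/300 = 207.1667 drums/day;  effective holding cost H(1 − d/p) = 17.2·(1 − 207.1667/840) = 12.95802
Q* = √(2DS / H_eff) = √(2·62,150·441 / 12.95802) ≈ 2,056.77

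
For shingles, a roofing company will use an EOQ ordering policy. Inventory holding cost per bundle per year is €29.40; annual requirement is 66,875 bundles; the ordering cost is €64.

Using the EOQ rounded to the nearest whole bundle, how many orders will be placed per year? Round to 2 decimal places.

123.84 orders per year

Q* = √(2·D·S / H) = √(2·66,875·64 / 29.4) = √291,156.5 ≈ 539.59 → Q = 540
N = D/Q = 66,875/540 ≈ 123.843 orders/yr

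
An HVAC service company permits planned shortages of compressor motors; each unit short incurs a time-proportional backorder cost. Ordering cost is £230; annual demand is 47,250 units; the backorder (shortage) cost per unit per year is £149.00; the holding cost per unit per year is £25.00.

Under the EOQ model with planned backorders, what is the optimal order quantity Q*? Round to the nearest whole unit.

1,008 units

Q* = √(2DS/H) · √((H + b)/b)
   = √(2 × 47,250 × 230 / 25) · √((25 + 149) / 149)
   = 932.416 × 1.0806 ≈ 1,007.61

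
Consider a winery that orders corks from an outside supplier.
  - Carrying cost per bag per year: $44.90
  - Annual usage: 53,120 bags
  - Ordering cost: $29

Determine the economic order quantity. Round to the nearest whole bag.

262 bags

Optimal lot size Q* = (2 × 53,120 × $29 / $44.9)^½ ≈ 261.95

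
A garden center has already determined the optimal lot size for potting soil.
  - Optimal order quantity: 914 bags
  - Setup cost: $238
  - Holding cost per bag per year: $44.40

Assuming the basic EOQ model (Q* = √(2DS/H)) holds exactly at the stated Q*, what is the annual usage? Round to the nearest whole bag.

77,923 bags per year

Since Q* = (2DS/H)^½, squaring gives Q*²·H = 2DS.
D = Q²H / (2S) = 914² × 44.4 / (2 × 238) = 77,923.49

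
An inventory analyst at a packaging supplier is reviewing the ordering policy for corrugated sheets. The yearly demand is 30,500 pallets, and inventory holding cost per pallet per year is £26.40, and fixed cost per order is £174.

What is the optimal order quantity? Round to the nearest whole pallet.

Q* = √(2·D·S / H) = √(2·30,500·174 / 26.4) = √402,045.5 ≈ 634.07

634 pallets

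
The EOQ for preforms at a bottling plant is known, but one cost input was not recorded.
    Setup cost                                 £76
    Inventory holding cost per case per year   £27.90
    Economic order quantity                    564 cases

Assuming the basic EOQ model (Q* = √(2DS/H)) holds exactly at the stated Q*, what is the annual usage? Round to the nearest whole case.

58,387 cases per year

EOQ relation: Q² = 2DS/H, so rearrange for the unknown.
D = Q²H / (2S) = 564² × 27.9 / (2 × 76) = 58,387.36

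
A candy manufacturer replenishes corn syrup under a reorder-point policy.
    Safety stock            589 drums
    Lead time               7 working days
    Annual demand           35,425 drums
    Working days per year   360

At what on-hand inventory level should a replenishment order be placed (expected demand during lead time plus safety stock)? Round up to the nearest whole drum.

Daily demand d = 35,425 / 360 = 98.403 drums/day
Demand during lead time = 98.403 × 7 = 688.82
Reorder point = 688.82 + 589 = 1,277.82 → round up

1,278 drums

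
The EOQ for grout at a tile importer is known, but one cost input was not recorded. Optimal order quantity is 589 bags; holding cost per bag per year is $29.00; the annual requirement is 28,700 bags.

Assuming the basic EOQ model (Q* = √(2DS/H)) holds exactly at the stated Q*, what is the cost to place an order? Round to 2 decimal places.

EOQ relation: Q² = 2DS/H, so rearrange for the unknown.
S = Q²H / (2D) = 589² × 29 / (2 × 28,700) = 175.2737

$175.27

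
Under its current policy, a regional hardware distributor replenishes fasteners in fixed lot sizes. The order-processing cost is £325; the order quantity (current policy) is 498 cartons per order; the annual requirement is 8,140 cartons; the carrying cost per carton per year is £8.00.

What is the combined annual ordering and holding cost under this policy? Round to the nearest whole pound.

Orders/yr = 8,140/498 = 16.345; ordering cost = 16.345 × £325 = £5,312.25
Average inventory = 498/2 = 249; holding cost = 249 × £8 = £1,992.00
Total = £5,312.25 + £1,992.00 = £7,304.25

£7,304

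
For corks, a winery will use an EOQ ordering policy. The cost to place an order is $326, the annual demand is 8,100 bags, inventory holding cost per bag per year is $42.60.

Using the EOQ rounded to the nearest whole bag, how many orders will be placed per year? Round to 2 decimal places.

Q* = √(2·D·S / H) = √(2·8,100·326 / 42.6) = √123,971.8 ≈ 352.10 → Q = 352
N = D/Q = 8,100/352 ≈ 23.011 orders/yr

23.01 orders per year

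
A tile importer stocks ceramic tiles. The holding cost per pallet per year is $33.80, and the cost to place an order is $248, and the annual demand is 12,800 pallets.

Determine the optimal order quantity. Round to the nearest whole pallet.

EOQ = √(2DS/H) = √(2 × 12,800 × 248 / 33.8)
    = √(187,834.32) ≈ 433.40

433 pallets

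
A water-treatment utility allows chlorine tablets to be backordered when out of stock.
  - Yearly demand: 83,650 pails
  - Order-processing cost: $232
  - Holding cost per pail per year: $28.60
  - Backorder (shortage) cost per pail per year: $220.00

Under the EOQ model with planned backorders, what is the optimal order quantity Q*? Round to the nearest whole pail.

Q* = √(2DS/H) · √((H + b)/b)
   = √(2 × 83,650 × 232 / 28.6) · √((28.6 + 220) / 220)
   = 1,164.954 × 1.0630 ≈ 1,238.36

1,238 pails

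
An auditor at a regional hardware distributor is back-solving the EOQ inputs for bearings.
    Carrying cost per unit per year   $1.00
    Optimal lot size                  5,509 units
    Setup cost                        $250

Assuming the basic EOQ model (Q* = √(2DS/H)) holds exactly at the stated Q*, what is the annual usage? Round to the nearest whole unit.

60,698 units per year

Since Q* = (2DS/H)^½, squaring gives Q*²·H = 2DS.
D = Q²H / (2S) = 5,509² × 1 / (2 × 250) = 60,698.16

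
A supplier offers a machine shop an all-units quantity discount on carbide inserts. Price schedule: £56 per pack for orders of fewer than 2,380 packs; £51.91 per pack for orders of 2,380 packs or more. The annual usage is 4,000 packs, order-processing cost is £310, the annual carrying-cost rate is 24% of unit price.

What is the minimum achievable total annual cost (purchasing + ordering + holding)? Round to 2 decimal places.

£222,986.50

H₁ = 24%×£56 = £13.4400;  H₂ = 24%×£51.91 = £12.4584
EOQ₁ = √(2×4,000×310/13.4400) = 429.56  (< 2,380, feasible at tier 1)
EOQ₂ = √(2×4,000×310/12.4584) = 446.16  (< 2,380 → use Q = 2,380 at tier-2 price)
TC(tier 1 (EOQ₁), Q≈429.6) = £229,773.32
TC(tier 2, Q≈2,380.0) = £222,986.50
Minimum at tier 2: £222,986.50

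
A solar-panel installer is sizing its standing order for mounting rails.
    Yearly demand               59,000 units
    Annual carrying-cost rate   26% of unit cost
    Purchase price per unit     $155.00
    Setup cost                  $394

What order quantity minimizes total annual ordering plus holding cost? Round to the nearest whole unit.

Carrying cost H = $155 × 26% = $40.3000/unit/yr
2DS/H = 2·59,000·394/40.3 = 1,153,647.64
EOQ = √1,153,647.64 ≈ 1,074.08

1,074 units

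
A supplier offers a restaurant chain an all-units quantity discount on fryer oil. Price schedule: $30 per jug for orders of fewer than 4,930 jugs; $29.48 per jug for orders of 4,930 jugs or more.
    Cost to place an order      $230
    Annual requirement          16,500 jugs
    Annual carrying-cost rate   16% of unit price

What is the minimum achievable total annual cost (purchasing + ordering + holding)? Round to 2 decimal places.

$498,816.69

H₁ = 16%×$30 = $4.8000;  H₂ = 16%×$29.48 = $4.7168
EOQ₁ = √(2×16,500×230/4.8000) = 1,257.48  (< 4,930, feasible at tier 1)
EOQ₂ = √(2×16,500×230/4.7168) = 1,268.52  (< 4,930 → use Q = 4,930 at tier-2 price)
TC(tier 1 (EOQ₁), Q≈1,257.5) = $501,035.89
TC(tier 2, Q≈4,930.0) = $498,816.69
Minimum at tier 2: $498,816.69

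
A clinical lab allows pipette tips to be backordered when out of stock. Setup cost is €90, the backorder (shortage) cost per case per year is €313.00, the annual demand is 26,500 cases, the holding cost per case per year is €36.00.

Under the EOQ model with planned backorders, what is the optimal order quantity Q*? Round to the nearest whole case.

384 cases

Q* = √(2DS/H) · √((H + b)/b)
   = √(2 × 26,500 × 90 / 36) · √((36 + 313) / 313)
   = 364.005 × 1.0559 ≈ 384.37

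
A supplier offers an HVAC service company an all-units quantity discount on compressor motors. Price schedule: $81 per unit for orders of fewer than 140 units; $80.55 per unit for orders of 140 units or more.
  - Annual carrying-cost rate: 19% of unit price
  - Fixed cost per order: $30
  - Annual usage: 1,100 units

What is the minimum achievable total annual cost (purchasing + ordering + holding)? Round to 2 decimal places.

$89,912.03

H₁ = 19%×$81 = $15.3900;  H₂ = 19%×$80.55 = $15.3045
EOQ₁ = √(2×1,100×30/15.3900) = 65.49  (< 140, feasible at tier 1)
EOQ₂ = √(2×1,100×30/15.3045) = 65.67  (< 140 → use Q = 140 at tier-2 price)
TC(tier 1 (EOQ₁), Q≈65.5) = $90,107.84
TC(tier 2, Q≈140.0) = $89,912.03
Minimum at tier 2: $89,912.03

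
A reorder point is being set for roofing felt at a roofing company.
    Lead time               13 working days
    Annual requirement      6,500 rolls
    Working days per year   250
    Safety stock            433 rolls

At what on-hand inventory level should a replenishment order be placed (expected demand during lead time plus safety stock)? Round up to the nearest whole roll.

Daily demand d = 6,500 / 250 = 26.000 rolls/day
Demand during lead time = 26.000 × 13 = 338.00
Reorder point = 338.00 + 433 = 771.00 → round up

771 rolls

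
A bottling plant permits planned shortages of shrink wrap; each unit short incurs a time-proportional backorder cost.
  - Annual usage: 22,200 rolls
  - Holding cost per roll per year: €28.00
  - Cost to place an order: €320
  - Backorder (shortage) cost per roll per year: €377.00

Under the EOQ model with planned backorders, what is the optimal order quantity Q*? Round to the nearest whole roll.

Q* = √(2DS/H) · √((H + b)/b)
   = √(2 × 22,200 × 320 / 28) · √((28 + 377) / 377)
   = 712.340 × 1.0365 ≈ 738.32

738 rolls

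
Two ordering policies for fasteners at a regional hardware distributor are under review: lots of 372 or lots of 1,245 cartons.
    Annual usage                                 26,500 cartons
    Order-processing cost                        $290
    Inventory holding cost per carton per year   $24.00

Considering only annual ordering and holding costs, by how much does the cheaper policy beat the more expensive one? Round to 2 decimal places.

$4,009.91

Annual cost at Q: ordering D·S/Q plus holding Q·H/2.
TC(372) = (26,500/372)×290 + (372/2)×24 = $25,122.60
TC(1,245) = (26,500/1,245)×290 + (1,245/2)×24 = $21,112.69
Lots of 1,245 are cheaper by $4,009.91.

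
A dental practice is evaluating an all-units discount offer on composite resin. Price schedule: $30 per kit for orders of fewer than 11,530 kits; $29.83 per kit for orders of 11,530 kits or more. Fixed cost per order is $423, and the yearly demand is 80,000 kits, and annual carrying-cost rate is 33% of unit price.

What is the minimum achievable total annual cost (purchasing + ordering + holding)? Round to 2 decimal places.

$2,425,884.98

H₁ = 33%×$30 = $9.9000;  H₂ = 33%×$29.83 = $9.8439
EOQ₁ = √(2×80,000×423/9.9000) = 2,614.64  (< 11,530, feasible at tier 1)
EOQ₂ = √(2×80,000×423/9.8439) = 2,622.08  (< 11,530 → use Q = 11,530 at tier-2 price)
TC(tier 1 (EOQ₁), Q≈2,614.6) = $2,425,884.98
TC(tier 2, Q≈11,530.0) = $2,446,085.04
Minimum at tier 1 (EOQ₁): $2,425,884.98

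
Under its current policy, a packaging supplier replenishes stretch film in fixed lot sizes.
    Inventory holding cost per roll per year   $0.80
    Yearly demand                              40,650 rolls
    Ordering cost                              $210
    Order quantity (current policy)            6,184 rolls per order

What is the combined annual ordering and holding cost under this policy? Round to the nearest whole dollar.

Annual ordering cost = (D/Q)·S = (40,650/6,184) × 210 = $1,380.42
Annual holding cost  = (Q/2)·H = (6,184/2) × 0.8 = $2,473.60
Total = $1,380.42 + $2,473.60 = $3,854.02

$3,854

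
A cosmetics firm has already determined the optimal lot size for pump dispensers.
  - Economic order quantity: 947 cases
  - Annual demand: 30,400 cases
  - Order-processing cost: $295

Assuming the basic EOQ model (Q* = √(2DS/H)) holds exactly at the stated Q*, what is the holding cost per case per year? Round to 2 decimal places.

From Q* = √(2DS/H) ⇒ Q*² = 2DS/H.
H = 2DS / Q² = 2 × 30,400 × 295 / 947² = 19.9998

$20.00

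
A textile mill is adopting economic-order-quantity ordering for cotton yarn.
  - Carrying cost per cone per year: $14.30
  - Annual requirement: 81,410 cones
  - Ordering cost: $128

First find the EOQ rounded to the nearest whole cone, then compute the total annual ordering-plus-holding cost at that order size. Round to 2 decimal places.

2DS/H = 2·81,410·128/14.3 = 1,457,409.79
EOQ = √1,457,409.79 ≈ 1,207.23 → Q = 1,207 cones
Orders/yr = 81,410/1,207 = 67.448; ordering cost = 67.448 × $128 = $8,633.37
Average inventory = 1,207/2 = 603.5; holding cost = 603.5 × $14.3 = $8,630.05
Total = $8,633.37 + $8,630.05 = $17,263.42

$17,263.42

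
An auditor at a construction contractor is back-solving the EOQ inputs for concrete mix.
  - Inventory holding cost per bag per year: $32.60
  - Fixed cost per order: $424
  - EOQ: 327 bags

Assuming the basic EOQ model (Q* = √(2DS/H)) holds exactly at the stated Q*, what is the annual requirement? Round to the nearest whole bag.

From Q* = √(2DS/H) ⇒ Q*² = 2DS/H.
D = Q²H / (2S) = 327² × 32.6 / (2 × 424) = 4,110.71

4,111 bags per year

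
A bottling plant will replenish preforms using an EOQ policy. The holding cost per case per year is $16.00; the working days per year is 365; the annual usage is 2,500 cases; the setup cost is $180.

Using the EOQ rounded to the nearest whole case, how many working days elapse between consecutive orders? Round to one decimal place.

EOQ = √(2DS/H) = √(2 × 2,500 × 180 / 16)
    = √(56,250.00) ≈ 237.17 → Q = 237 cases
Cycle time = (working days × Q)/D = (365 × 237) / 2,500 = 34.602 days

34.6 days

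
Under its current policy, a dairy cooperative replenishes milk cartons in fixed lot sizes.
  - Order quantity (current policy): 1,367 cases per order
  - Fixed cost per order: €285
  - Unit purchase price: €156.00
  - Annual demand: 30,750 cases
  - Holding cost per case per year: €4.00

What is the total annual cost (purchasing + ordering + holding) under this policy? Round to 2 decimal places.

€4,806,144.94

Orders/yr = 30,750/1,367 = 22.495; ordering cost = 22.495 × €285 = €6,410.94
Average inventory = 1,367/2 = 683.5; holding cost = 683.5 × €4 = €2,734.00
Purchase cost = D·C = 30,750 × 156 = €4,797,000.00
Total = €6,410.94 + €2,734.00 + €4,797,000.00 = €4,806,144.94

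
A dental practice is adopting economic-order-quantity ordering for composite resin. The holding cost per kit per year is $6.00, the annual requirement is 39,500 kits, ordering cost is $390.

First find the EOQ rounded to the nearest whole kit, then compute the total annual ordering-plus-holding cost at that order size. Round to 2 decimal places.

$13,596.32

EOQ = √(2DS/H) = √(2 × 39,500 × 390 / 6)
    = √(5,135,000.00) ≈ 2,266.05 → Q = 2,266 kits
Ordering: D/Q × S = 39,500/2,266 × $390 = $6,798.32
Holding:  Q/2 × H = 2,266/2 × $6 = $6,798.00
Total = $6,798.32 + $6,798.00 = $13,596.32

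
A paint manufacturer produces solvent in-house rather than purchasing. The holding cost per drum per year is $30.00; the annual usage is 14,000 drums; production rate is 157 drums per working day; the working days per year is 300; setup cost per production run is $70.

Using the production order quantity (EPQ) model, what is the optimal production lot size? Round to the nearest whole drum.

305 drums

Daily demand d = 14,000/300 = 46.667; p = 157; 1 − d/p = 0.70276
EPQ = √(2DS / (H(1 − d/p)))
    = √(2 × 14,000 × 70 / (30 × 0.70276)) ≈ 304.90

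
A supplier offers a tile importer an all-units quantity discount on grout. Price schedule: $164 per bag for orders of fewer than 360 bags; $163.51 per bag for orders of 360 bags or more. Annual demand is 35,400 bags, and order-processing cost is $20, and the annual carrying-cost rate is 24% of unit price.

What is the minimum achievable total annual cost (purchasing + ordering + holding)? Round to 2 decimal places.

$5,797,284.30

H₁ = 24%×$164 = $39.3600;  H₂ = 24%×$163.51 = $39.2424
EOQ₁ = √(2×35,400×20/39.3600) = 189.67  (< 360, feasible at tier 1)
EOQ₂ = √(2×35,400×20/39.2424) = 189.96  (< 360 → use Q = 360 at tier-2 price)
TC(tier 1 (EOQ₁), Q≈189.7) = $5,813,065.50
TC(tier 2, Q≈360.0) = $5,797,284.30
Minimum at tier 2: $5,797,284.30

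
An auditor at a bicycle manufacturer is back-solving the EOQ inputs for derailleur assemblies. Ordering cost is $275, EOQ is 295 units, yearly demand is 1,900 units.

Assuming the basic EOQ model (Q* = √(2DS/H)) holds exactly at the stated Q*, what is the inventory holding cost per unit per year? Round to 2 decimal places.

Since Q* = (2DS/H)^½, squaring gives Q*²·H = 2DS.
H = 2DS / Q² = 2 × 1,900 × 275 / 295² = 12.0080

$12.01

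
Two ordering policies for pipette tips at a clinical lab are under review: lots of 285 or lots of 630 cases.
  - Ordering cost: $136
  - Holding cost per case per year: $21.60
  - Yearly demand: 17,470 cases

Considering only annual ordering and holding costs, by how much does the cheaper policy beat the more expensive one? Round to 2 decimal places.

$839.26

For each Q, cost = (D/Q)·S + (Q/2)·H.
TC(285) = (17,470/285)×136 + (285/2)×21.6 = $11,414.56
TC(630) = (17,470/630)×136 + (630/2)×21.6 = $10,575.30
Cheaper: Q = 630.  Difference = $839.26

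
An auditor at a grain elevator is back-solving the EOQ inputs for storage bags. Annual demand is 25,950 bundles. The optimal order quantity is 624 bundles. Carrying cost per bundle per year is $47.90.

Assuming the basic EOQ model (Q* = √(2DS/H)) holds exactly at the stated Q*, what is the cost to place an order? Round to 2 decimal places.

From Q* = √(2DS/H) ⇒ Q*² = 2DS/H.
S = Q²H / (2D) = 624² × 47.9 / (2 × 25,950) = 359.3663

$359.37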